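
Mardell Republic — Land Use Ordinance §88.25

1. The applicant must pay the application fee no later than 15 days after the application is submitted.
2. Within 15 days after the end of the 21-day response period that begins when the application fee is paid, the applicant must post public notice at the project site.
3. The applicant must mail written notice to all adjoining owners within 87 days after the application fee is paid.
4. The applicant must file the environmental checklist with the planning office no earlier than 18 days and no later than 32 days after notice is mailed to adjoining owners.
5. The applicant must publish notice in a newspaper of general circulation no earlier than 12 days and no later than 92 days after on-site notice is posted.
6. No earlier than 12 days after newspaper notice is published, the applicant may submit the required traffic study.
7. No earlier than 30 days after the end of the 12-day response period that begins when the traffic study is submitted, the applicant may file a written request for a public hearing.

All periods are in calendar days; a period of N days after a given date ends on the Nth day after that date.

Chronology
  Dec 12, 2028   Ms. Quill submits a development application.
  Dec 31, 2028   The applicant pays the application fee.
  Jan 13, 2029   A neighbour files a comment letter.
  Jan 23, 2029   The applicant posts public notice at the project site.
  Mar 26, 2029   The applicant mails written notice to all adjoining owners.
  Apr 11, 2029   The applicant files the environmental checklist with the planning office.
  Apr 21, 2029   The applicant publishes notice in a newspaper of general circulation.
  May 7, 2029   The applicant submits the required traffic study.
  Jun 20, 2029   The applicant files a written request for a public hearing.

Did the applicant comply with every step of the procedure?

(1) due by Dec 12, 2028 + 15 days = Dec 27, 2028; done Dec 31, 2028 — 4 days late.
That is the first point of non-compliance.

No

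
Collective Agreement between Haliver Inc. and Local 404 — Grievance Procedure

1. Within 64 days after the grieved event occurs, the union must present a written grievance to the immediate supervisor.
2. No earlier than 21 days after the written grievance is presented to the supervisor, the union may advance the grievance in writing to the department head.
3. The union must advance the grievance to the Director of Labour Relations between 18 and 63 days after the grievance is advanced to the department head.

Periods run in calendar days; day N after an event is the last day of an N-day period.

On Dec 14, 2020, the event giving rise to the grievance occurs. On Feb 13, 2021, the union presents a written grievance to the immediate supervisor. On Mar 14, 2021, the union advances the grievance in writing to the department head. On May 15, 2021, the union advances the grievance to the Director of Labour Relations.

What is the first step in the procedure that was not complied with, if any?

Step 1: 64 days after Dec 14, 2020 (when the grieved event occurs) is Feb 16, 2021; completed Feb 13, 2021, before the deadline.
Step 2: the earliest permitted date is 21 days after Feb 13, 2021 (when the written grievance is presented to the supervisor), i.e. Mar 6, 2021; Mar 14, 2021 is on or after that date.
Step 3: the window is 18–63 days after Mar 14, 2021 (when the grievance is advanced to the department head), so Apr 1, 2021 through May 16, 2021; May 15, 2021 falls inside that range.

None — every step was satisfied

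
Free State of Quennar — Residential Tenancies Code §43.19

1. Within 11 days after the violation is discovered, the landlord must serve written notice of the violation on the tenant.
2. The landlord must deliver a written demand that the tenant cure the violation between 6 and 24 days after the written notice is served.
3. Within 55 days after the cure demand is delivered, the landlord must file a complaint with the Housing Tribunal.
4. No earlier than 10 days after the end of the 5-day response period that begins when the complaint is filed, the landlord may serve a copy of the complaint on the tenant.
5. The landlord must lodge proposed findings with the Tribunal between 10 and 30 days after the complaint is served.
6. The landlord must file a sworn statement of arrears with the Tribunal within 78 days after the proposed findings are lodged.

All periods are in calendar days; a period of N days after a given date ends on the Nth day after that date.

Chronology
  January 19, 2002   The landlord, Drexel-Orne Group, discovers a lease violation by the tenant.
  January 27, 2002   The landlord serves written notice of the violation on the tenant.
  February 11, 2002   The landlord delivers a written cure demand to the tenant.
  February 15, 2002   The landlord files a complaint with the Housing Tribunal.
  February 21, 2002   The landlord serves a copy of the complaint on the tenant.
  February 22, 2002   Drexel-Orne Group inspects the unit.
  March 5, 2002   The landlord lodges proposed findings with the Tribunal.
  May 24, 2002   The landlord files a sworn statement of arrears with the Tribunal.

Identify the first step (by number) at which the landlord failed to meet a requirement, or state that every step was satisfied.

Step 4

Step 1: 11 days after January 19, 2002 (when the violation is discovered) is January 30, 2002; done January 27, 2002 — timely.
Step 2: the window is 6–24 days after January 27, 2002 (when the written notice is served), so February 2, 2002 through February 20, 2002; done February 11, 2002, which is between those dates.
Step 3: 55 days after February 11, 2002 (when the cure demand is delivered) is April 7, 2002; February 15, 2002 is within that limit.
Step 4: the earliest permitted date is 10 days after February 20, 2002 (end of the 5-day response period, which began when the complaint is filed on February 15, 2002), i.e. March 2, 2002; February 21, 2002 is 9 days before the earliest permitted date.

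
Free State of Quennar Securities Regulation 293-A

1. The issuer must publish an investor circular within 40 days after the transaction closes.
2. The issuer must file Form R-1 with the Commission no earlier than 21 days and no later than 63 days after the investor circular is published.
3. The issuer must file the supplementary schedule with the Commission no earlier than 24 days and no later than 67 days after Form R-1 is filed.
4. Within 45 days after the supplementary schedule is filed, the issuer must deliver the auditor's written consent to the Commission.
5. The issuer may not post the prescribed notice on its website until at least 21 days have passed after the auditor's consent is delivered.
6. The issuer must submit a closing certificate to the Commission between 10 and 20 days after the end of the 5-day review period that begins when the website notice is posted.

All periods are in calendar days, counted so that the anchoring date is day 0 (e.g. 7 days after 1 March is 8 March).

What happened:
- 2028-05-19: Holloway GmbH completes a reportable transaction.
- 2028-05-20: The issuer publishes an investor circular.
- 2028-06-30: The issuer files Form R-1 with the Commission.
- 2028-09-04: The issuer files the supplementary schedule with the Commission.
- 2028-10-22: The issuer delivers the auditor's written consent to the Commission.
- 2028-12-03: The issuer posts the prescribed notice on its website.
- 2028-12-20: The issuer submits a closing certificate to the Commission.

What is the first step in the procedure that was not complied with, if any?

Step 4

(1) due by 2028-05-19 + 40 days = 2028-06-28; done 2028-05-20 — timely.
(2) the permitted window runs from 2028-05-20 + 21 = 2028-06-10 to 2028-05-20 + 63 = 2028-07-22; done 2028-06-30, which is between those dates.
(3) the permitted window runs from 2028-06-30 + 24 = 2028-07-24 to 2028-06-30 + 67 = 2028-09-05; done 2028-09-04, which is between those dates.
(4) due by 2028-09-04 + 45 days = 2028-10-19; not done until 2028-10-22, 3 days after the deadline.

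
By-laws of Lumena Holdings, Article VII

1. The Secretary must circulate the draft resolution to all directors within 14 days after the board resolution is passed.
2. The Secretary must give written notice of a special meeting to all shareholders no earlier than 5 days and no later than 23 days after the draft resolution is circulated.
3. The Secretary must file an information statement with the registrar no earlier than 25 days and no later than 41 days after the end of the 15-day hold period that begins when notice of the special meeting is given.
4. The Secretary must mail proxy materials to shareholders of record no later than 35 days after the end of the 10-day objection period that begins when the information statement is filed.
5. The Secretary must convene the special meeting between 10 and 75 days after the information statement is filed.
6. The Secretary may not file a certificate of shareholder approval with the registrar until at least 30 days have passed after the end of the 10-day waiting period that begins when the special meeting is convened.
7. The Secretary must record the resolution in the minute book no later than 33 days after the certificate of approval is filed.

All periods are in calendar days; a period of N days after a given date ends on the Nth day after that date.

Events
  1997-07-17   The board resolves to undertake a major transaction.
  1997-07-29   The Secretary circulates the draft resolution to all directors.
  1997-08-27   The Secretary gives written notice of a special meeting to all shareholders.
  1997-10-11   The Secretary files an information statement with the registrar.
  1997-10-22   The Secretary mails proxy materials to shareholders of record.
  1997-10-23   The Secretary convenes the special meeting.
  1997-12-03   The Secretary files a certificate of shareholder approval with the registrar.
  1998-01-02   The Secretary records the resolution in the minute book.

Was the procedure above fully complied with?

No

Step 1 — counting 14 days from 1997-07-17 (when the board resolution is passed) gives a deadline of 1997-07-31; done 1997-07-29 — timely.
Step 2 — 5 and 23 days from 1997-07-29 (when the draft resolution is circulated) are 1997-08-03 and 1997-08-21 respectively; done 1997-08-27 — 6 days after the window closed.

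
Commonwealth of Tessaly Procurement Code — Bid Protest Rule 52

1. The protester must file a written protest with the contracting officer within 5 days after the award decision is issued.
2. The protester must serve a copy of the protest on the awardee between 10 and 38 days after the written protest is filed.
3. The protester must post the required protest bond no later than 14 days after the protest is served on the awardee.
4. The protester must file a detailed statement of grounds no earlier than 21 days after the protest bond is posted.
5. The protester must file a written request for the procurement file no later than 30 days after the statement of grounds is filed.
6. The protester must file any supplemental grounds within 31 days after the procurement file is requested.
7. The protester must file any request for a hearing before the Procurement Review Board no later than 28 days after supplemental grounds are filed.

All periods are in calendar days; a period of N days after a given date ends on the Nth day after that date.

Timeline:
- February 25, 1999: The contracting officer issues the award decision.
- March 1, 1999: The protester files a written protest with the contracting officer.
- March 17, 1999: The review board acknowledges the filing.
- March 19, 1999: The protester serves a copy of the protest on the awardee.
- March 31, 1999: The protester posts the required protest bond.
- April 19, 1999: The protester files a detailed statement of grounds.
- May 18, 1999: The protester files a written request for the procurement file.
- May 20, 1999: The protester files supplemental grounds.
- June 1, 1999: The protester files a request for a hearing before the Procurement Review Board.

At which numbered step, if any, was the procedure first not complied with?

Step 4

(1) due by February 25, 1999 + 5 days = March 2, 1999; March 1, 1999 is within that limit.
(2) the permitted window runs from March 1, 1999 + 10 = March 11, 1999 to March 1, 1999 + 38 = April 8, 1999; done March 19, 1999, which is between those dates.
(3) due by March 19, 1999 + 14 days = April 2, 1999; done March 31, 1999 — timely.
(4) permitted from March 31, 1999 + 21 days = April 21, 1999 onward; done April 19, 1999 — 2 days too early.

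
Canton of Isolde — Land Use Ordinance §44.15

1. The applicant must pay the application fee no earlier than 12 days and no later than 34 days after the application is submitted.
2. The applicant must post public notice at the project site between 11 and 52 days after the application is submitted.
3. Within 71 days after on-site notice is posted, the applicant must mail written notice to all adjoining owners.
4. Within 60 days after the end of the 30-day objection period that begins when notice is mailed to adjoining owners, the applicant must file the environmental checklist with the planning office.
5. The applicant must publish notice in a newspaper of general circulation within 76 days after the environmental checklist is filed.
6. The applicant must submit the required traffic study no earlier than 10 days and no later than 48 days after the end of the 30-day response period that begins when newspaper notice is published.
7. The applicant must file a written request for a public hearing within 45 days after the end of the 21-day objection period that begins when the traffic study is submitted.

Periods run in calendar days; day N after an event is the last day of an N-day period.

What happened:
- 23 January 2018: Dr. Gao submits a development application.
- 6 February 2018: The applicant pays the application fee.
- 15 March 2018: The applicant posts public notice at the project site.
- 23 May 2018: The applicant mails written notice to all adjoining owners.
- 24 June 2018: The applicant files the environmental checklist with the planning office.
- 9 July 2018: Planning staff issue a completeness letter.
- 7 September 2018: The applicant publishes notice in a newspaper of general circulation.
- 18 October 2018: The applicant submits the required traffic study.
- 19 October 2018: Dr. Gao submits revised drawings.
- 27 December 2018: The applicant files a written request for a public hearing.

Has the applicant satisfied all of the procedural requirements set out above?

Step 1 — 12 and 34 days from 23 January 2018 (when the application is submitted) are 4 February 2018 and 26 February 2018 respectively; done 6 February 2018 — within the window.
Step 2 — 11 and 52 days from 23 January 2018 (when the application is submitted) are 3 February 2018 and 16 March 2018 respectively; done 15 March 2018, which is between those dates.
Step 3 — counting 71 days from 15 March 2018 (when on-site notice is posted) gives a deadline of 25 May 2018; done 23 May 2018 — timely.
Step 4 — counting 60 days from 22 June 2018 (end of the 30-day objection period, which began when notice is mailed to adjoining owners on 23 May 2018) gives a deadline of 21 August 2018; done 24 June 2018 — timely.
Step 5 — counting 76 days from 24 June 2018 (when the environmental checklist is filed) gives a deadline of 8 September 2018; 7 September 2018 is within that limit.
Step 6 — 10 and 48 days from 7 October 2018 (end of the 30-day response period, which began when newspaper notice is published on 7 September 2018) are 17 October 2018 and 24 November 2018 respectively; 18 October 2018 falls inside that range.
Step 7 — counting 45 days from 8 November 2018 (end of the 21-day objection period, which began when the traffic study is submitted on 18 October 2018) gives a deadline of 23 December 2018; done 27 December 2018 — 4 days late.

No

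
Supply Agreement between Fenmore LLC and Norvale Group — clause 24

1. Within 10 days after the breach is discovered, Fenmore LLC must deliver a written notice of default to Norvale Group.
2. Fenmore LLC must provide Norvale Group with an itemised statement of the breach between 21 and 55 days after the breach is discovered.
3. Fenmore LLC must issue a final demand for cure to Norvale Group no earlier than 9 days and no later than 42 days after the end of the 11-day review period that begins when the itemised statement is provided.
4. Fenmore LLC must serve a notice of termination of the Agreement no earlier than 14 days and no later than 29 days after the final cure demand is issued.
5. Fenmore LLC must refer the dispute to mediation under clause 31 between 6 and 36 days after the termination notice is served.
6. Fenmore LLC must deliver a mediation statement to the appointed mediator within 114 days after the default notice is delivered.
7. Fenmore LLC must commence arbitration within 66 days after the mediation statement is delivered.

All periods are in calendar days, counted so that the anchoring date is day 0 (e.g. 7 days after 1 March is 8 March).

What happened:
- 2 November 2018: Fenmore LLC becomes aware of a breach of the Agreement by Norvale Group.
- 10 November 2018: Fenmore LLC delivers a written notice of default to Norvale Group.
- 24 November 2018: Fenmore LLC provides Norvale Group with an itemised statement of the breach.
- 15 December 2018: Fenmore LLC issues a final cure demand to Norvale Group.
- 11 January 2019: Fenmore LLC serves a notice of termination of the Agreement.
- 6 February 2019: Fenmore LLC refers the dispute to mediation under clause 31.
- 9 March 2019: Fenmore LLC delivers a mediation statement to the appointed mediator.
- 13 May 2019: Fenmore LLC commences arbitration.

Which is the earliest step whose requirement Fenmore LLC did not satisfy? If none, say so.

Step 6

Step 1 — counting 10 days from 2 November 2018 (when the breach is discovered) gives a deadline of 12 November 2018; done 10 November 2018 — timely.
Step 2 — 21 and 55 days from 2 November 2018 (when the breach is discovered) are 23 November 2018 and 27 December 2018 respectively; done 24 November 2018 — within the window.
Step 3 — 9 and 42 days from 5 December 2018 (end of the 11-day review period, which began when the itemised statement is provided on 24 November 2018) are 14 December 2018 and 16 January 2019 respectively; done 15 December 2018, which is between those dates.
Step 4 — 14 and 29 days from 15 December 2018 (when the final cure demand is issued) are 29 December 2018 and 13 January 2019 respectively; 11 January 2019 falls inside that range.
Step 5 — 6 and 36 days from 11 January 2019 (when the termination notice is served) are 17 January 2019 and 16 February 2019 respectively; done 6 February 2019, which is between those dates.
Step 6 — counting 114 days from 10 November 2018 (when the default notice is delivered) gives a deadline of 4 March 2019; 9 March 2019 misses that deadline by 5 days.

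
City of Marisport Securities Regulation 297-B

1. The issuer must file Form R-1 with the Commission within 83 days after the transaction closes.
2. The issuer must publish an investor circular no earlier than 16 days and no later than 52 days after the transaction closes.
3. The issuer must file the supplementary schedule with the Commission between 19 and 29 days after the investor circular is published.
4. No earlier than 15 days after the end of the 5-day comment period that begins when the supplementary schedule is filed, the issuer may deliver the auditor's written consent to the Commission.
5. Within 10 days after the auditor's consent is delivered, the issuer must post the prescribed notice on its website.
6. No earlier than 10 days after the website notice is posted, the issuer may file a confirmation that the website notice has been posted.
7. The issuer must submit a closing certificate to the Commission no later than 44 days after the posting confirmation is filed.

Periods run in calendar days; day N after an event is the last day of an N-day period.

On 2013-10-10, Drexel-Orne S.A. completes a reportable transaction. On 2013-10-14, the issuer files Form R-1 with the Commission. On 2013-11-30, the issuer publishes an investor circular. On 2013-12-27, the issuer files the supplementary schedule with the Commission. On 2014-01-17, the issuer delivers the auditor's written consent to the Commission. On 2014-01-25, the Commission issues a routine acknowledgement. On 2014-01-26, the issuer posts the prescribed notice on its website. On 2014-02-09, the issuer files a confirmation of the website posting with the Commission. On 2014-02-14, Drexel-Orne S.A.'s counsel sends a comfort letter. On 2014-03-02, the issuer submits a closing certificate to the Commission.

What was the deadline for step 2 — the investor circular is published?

Step 2 runs from 2013-10-10, when the transaction closes. The window is 16–52 days after 2013-10-10; it closes on 2013-12-01.

2013-12-01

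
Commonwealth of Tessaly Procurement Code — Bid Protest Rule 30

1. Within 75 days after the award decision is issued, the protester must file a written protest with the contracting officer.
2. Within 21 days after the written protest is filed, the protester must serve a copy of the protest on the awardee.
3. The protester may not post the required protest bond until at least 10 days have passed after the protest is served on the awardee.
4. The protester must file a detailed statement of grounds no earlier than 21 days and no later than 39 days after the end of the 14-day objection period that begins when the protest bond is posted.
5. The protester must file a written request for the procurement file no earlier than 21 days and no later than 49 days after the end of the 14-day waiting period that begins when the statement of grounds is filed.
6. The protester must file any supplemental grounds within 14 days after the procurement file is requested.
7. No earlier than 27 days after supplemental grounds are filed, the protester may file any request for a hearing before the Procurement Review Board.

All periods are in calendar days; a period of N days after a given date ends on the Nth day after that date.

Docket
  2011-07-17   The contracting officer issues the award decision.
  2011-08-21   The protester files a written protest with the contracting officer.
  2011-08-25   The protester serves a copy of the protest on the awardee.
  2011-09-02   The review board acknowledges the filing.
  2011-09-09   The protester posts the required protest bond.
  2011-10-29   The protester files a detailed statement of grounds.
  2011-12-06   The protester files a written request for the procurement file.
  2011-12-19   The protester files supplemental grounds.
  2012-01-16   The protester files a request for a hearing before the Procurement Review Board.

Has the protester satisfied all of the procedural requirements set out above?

Yes

Step 1: 75 days after 2011-07-17 (when the award decision is issued) is 2011-09-30; done 2011-08-21 — timely.
Step 2: 21 days after 2011-08-21 (when the written protest is filed) is 2011-09-11; done 2011-08-25 — timely.
Step 3: the earliest permitted date is 10 days after 2011-08-25 (when the protest is served on the awardee), i.e. 2011-09-04; done 2011-09-09 — permitted.
Step 4: the window is 21–39 days after 2011-09-23 (end of the 14-day objection period, which began when the protest bond is posted on 2011-09-09), so 2011-10-14 through 2011-11-01; done 2011-10-29, which is between those dates.
Step 5: the window is 21–49 days after 2011-11-12 (end of the 14-day waiting period, which began when the statement of grounds is filed on 2011-10-29), so 2011-12-03 through 2011-12-31; done 2011-12-06, which is between those dates.
Step 6: 14 days after 2011-12-06 (when the procurement file is requested) is 2011-12-20; completed 2011-12-19, before the deadline.
Step 7: the earliest permitted date is 27 days after 2011-12-19 (when supplemental grounds are filed), i.e. 2012-01-15; done 2012-01-16 — permitted.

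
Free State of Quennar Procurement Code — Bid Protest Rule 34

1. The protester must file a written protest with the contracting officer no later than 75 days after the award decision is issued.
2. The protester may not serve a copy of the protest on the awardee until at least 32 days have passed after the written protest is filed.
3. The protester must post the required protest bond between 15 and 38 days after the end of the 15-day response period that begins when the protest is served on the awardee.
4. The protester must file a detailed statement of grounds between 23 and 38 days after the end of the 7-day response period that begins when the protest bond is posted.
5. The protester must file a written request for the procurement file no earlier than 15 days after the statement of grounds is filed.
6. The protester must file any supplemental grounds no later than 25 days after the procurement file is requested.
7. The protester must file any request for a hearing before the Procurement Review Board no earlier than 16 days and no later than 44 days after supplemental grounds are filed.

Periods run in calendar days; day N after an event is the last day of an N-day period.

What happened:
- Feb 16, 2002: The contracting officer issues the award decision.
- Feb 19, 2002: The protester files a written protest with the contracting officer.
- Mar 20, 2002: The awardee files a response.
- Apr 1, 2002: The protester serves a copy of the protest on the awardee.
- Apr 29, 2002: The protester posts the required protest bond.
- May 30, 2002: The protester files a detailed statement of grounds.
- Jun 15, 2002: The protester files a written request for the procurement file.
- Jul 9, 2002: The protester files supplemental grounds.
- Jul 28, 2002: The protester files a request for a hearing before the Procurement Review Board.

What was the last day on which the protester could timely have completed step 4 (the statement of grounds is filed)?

The protest bond is posted on Apr 29, 2002; the 7-day response period therefore ends May 6, 2002, and step 4 runs from that date. The window is 23–38 days after May 6, 2002; it closes on Jun 13, 2002.

Jun 13, 2002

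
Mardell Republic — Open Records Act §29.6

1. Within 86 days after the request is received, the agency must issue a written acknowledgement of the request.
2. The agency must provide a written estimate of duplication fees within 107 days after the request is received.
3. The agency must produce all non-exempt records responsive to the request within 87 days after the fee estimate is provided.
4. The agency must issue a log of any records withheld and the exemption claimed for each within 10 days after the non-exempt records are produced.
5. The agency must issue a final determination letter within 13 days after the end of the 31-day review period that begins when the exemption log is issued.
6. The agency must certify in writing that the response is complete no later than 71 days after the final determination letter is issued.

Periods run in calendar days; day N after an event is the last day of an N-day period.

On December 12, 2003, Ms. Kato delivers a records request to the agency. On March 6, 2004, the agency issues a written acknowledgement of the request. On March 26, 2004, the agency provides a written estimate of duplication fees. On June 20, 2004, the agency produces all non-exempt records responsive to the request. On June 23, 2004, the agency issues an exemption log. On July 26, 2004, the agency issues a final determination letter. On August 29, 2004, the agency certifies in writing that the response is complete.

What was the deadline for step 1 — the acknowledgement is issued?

Step 1 runs from December 12, 2003, when the request is received. 86 days after December 12, 2003 is March 7, 2004.

March 7, 2004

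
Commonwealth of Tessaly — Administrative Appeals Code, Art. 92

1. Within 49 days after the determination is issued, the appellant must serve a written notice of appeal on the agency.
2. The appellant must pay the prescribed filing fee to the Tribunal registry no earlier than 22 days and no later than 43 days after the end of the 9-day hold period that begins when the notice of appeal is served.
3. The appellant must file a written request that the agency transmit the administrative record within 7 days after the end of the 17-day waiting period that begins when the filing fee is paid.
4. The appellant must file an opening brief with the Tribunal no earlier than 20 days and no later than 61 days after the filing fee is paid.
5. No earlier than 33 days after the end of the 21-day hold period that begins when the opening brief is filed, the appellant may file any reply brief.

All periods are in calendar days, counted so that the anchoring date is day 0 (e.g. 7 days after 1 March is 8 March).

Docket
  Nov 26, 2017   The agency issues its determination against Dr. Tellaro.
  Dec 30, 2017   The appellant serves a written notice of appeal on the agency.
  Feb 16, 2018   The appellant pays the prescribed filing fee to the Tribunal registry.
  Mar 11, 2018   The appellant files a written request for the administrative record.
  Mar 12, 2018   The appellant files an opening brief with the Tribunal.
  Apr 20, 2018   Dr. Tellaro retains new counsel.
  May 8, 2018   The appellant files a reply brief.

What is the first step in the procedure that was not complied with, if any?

None — every step was satisfied

(1) due by Nov 26, 2017 + 49 days = Jan 14, 2018; Dec 30, 2017 is within that limit.
(2) the permitted window runs from Jan 8, 2018 + 22 = Jan 30, 2018 to Jan 8, 2018 + 43 = Feb 20, 2018; Feb 16, 2018 falls inside that range.
(3) due by Mar 5, 2018 + 7 days = Mar 12, 2018; done Mar 11, 2018 — timely.
(4) the permitted window runs from Feb 16, 2018 + 20 = Mar 8, 2018 to Feb 16, 2018 + 61 = Apr 18, 2018; done Mar 12, 2018 — within the window.
(5) permitted from Apr 2, 2018 + 33 days = May 5, 2018 onward; done May 8, 2018, after the minimum wait.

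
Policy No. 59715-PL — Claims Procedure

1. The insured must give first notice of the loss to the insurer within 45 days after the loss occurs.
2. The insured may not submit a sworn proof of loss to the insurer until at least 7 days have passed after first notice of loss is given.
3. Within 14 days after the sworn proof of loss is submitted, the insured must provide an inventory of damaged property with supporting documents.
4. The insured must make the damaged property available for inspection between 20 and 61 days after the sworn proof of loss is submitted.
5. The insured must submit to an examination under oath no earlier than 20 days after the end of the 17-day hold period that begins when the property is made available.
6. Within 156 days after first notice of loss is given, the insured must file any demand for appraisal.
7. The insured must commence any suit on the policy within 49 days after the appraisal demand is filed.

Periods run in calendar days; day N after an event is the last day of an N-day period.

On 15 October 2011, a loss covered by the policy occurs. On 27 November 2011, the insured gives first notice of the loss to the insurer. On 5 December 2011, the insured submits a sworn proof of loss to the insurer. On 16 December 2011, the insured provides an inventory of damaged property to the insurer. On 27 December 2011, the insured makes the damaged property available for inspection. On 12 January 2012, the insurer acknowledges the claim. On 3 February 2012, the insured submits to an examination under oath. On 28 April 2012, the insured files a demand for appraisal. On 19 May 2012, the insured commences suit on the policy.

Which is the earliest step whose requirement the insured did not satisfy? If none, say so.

None — every step was satisfied

Step 1: 45 days after 15 October 2011 (when the loss occurs) is 29 November 2011; completed 27 November 2011, before the deadline.
Step 2: the earliest permitted date is 7 days after 27 November 2011 (when first notice of loss is given), i.e. 4 December 2011; 5 December 2011 is on or after that date.
Step 3: 14 days after 5 December 2011 (when the sworn proof of loss is submitted) is 19 December 2011; done 16 December 2011 — timely.
Step 4: the window is 20–61 days after 5 December 2011 (when the sworn proof of loss is submitted), so 25 December 2011 through 4 February 2012; 27 December 2011 falls inside that range.
Step 5: the earliest permitted date is 20 days after 13 January 2012 (end of the 17-day hold period, which began when the property is made available on 27 December 2011), i.e. 2 February 2012; 3 February 2012 is on or after that date.
Step 6: 156 days after 27 November 2011 (when first notice of loss is given) is 1 May 2012; done 28 April 2012 — timely.
Step 7: 49 days after 28 April 2012 (when the appraisal demand is filed) is 16 June 2012; completed 19 May 2012, before the deadline.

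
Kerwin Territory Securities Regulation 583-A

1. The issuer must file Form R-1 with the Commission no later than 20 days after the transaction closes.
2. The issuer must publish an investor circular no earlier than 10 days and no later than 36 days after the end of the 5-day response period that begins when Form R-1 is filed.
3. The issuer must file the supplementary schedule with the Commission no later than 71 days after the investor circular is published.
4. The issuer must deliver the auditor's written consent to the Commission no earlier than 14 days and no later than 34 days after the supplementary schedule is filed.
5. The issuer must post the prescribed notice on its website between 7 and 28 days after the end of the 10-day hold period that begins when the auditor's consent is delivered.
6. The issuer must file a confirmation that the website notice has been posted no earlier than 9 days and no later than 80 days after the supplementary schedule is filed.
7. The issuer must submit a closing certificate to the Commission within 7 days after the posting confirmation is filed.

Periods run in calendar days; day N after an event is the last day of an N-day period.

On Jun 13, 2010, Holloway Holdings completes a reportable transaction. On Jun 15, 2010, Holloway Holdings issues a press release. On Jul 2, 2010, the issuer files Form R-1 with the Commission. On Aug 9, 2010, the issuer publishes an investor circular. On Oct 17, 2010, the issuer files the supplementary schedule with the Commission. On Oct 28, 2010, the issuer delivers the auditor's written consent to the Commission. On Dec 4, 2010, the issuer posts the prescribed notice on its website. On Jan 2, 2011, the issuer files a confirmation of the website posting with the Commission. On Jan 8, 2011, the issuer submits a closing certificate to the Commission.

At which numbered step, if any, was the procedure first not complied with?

Step 4

Step 1 — counting 20 days from Jun 13, 2010 (when the transaction closes) gives a deadline of Jul 3, 2010; Jul 2, 2010 is within that limit.
Step 2 — 10 and 36 days from Jul 7, 2010 (end of the 5-day response period, which began when Form R-1 is filed on Jul 2, 2010) are Jul 17, 2010 and Aug 12, 2010 respectively; done Aug 9, 2010, which is between those dates.
Step 3 — counting 71 days from Aug 9, 2010 (when the investor circular is published) gives a deadline of Oct 19, 2010; completed Oct 17, 2010, before the deadline.
Step 4 — 14 and 34 days from Oct 17, 2010 (when the supplementary schedule is filed) are Oct 31, 2010 and Nov 20, 2010 respectively; Oct 28, 2010 is 3 days too early.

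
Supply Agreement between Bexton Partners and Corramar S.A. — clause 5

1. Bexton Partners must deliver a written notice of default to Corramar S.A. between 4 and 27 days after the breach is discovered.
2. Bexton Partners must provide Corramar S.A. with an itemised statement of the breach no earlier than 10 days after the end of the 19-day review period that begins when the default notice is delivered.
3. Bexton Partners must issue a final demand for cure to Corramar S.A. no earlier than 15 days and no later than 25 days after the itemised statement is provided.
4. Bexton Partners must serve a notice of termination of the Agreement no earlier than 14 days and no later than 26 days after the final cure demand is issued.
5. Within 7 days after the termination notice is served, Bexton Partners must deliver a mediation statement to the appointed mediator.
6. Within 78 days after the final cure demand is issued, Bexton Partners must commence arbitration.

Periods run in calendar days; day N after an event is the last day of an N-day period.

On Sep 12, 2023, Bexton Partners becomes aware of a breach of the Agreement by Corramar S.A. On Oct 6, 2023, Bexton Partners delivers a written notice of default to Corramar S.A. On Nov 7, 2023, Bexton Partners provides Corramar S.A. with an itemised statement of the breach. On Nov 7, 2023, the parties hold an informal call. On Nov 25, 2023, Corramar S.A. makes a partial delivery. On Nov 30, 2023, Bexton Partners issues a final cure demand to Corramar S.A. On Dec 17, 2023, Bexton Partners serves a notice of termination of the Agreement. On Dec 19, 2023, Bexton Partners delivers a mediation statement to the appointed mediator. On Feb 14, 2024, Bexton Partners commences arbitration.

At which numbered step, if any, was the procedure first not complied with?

None — every step was satisfied

Step 1: the window is 4–27 days after Sep 12, 2023 (when the breach is discovered), so Sep 16, 2023 through Oct 9, 2023; Oct 6, 2023 falls inside that range.
Step 2: the earliest permitted date is 10 days after Oct 25, 2023 (end of the 19-day review period, which began when the default notice is delivered on Oct 6, 2023), i.e. Nov 4, 2023; done Nov 7, 2023, after the minimum wait.
Step 3: the window is 15–25 days after Nov 7, 2023 (when the itemised statement is provided), so Nov 22, 2023 through Dec 2, 2023; done Nov 30, 2023 — within the window.
Step 4: the window is 14–26 days after Nov 30, 2023 (when the final cure demand is issued), so Dec 14, 2023 through Dec 26, 2023; done Dec 17, 2023, which is between those dates.
Step 5: 7 days after Dec 17, 2023 (when the termination notice is served) is Dec 24, 2023; Dec 19, 2023 is within that limit.
Step 6: 78 days after Nov 30, 2023 (when the final cure demand is issued) is Feb 16, 2024; Feb 14, 2024 is within that limit.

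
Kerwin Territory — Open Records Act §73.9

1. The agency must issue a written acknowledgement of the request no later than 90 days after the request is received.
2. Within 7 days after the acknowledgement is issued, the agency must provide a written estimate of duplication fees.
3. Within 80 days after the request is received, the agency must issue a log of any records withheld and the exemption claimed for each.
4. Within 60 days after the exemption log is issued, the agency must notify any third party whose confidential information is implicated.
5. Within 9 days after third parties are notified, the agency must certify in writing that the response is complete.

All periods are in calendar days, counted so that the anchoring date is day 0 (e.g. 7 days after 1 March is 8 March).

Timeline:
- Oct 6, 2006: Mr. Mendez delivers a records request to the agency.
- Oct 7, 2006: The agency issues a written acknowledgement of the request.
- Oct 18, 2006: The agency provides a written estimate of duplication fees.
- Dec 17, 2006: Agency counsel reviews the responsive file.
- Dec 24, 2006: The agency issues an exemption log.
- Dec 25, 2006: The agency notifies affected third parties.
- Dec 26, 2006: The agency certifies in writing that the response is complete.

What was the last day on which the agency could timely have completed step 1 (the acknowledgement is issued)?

Step 1 runs from Oct 6, 2006, when the request is received. 90 days after Oct 6, 2006 is Jan 4, 2007.

Jan 4, 2007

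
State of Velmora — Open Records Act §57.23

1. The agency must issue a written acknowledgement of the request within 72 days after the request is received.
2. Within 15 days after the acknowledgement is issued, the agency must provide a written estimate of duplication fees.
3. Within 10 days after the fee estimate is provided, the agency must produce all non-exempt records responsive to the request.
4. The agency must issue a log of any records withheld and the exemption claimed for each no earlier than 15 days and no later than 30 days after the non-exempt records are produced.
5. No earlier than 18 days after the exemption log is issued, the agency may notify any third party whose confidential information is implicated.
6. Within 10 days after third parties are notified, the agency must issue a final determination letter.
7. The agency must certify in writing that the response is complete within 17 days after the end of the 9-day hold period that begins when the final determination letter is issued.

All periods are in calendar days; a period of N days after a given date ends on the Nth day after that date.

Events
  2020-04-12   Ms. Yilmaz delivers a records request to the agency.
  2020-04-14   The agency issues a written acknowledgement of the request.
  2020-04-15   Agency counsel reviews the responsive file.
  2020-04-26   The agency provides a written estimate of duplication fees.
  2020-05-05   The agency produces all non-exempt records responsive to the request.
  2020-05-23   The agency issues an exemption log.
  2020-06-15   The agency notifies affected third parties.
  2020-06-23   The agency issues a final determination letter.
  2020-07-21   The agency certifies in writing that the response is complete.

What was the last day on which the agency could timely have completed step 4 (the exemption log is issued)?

Step 4 runs from 2020-05-05, when the non-exempt records are produced. The window is 15–30 days after 2020-05-05; it closes on 2020-06-04.

2020-06-04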